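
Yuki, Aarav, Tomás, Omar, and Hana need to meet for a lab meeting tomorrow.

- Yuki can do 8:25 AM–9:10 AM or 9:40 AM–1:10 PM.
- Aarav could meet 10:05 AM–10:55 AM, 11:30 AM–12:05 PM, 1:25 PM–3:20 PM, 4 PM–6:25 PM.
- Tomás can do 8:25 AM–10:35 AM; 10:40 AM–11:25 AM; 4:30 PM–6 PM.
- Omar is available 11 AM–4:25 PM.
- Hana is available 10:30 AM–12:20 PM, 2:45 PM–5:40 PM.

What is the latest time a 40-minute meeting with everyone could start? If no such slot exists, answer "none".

Yuki ∩ Aarav: 10:05-10:55, 11:30-12:05.
Yuki ∩ Aarav ∩ Tomás: 10:05-10:35, 10:40-10:55.
Yuki ∩ Aarav ∩ Tomás ∩ Omar: ∅.
Yuki ∩ Aarav ∩ Tomás ∩ Omar ∩ Hana: ∅.
There is no time when everyone is free.
No common window is at least 40 minutes long.

none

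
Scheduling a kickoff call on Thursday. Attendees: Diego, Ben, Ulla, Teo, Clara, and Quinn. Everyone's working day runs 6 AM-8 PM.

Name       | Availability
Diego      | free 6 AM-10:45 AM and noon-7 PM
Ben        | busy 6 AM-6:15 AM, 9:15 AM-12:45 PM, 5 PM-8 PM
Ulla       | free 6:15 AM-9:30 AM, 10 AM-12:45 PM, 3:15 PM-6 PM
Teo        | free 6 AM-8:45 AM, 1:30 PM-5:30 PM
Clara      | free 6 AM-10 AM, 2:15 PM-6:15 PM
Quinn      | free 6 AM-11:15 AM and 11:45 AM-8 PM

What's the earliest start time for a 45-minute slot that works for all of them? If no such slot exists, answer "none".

06:15

Diego free: 06:00-10:45, 12:00-19:00.
Ben free: 06:15-09:15, 12:45-17:00 (invert busy blocks within the working day).
Ulla free: 06:15-09:30, 10:00-12:45, 15:15-18:00.
Teo free: 06:00-08:45, 13:30-17:30.
Clara free: 06:00-10:00, 14:15-18:15.
Quinn free: 06:00-11:15, 11:45-20:00.
Diego ∩ Ben: 06:15-09:15, 12:45-17:00.
Diego ∩ Ben ∩ Ulla: 06:15-09:15, 15:15-17:00.
Diego ∩ Ben ∩ Ulla ∩ Teo: 06:15-08:45, 15:15-17:00.
Diego ∩ Ben ∩ Ulla ∩ Teo ∩ Clara: 06:15-08:45, 15:15-17:00.
Diego ∩ Ben ∩ Ulla ∩ Teo ∩ Clara ∩ Quinn: 06:15-08:45, 15:15-17:00.
The first common window of at least 45 minutes is 06:15-08:45, so the earliest start is 06:15.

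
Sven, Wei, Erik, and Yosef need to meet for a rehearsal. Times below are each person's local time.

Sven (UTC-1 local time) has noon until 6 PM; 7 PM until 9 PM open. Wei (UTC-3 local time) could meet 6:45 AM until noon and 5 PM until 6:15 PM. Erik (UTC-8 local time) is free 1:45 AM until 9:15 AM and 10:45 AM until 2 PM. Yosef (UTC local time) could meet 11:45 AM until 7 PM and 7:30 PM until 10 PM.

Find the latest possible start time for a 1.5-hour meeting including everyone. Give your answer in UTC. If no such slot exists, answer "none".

13:30

Sven in UTC: 13:00-19:00, 20:00-22:00 (add 1h to convert from UTC-1).
Wei in UTC: 09:45-15:00, 20:00-21:15 (add 3h to convert from UTC-3).
Erik in UTC: 09:45-17:15, 18:45-22:00 (add 8h to convert from UTC-8).
Yosef in UTC: 11:45-19:00, 19:30-22:00.
Sven ∩ Wei: 13:00-15:00, 20:00-21:15.
Sven ∩ Wei ∩ Erik: 13:00-15:00, 20:00-21:15.
Sven ∩ Wei ∩ Erik ∩ Yosef: 13:00-15:00, 20:00-21:15.
So the common availability across everyone is 13:00-15:00, 20:00-21:15.
The last common window of at least 90 minutes is 13:00-15:00; a 90-minute meeting can start as late as 13:30 and still end by 15:00.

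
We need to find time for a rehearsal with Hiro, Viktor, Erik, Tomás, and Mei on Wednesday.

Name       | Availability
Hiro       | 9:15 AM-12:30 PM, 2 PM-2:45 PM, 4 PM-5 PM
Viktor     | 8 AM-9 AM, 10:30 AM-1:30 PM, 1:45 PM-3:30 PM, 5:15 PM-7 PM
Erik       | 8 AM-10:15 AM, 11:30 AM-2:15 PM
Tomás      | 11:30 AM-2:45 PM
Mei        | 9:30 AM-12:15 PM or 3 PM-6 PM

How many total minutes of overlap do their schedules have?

45

Hiro ∩ Viktor: 10:30-12:30, 14:00-14:45.
Hiro ∩ Viktor ∩ Erik: 11:30-12:30, 14:00-14:15.
Hiro ∩ Viktor ∩ Erik ∩ Tomás: 11:30-12:30, 14:00-14:15.
Hiro ∩ Viktor ∩ Erik ∩ Tomás ∩ Mei: 11:30-12:15.
That's a single block of 45 minutes.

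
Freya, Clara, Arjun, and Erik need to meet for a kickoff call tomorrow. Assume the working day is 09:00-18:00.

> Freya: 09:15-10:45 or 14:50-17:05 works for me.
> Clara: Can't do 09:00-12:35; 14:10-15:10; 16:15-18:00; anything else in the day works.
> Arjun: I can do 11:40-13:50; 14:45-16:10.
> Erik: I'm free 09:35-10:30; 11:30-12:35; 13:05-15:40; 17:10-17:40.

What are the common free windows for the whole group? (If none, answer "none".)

Freya free: 09:15-10:45, 14:50-17:05.
Clara free: 12:35-14:10, 15:10-16:15 (invert busy blocks within the working day).
Arjun free: 11:40-13:50, 14:45-16:10.
Erik free: 09:35-10:30, 11:30-12:35, 13:05-15:40, 17:10-17:40.
Freya ∩ Clara: 15:10-16:15.
Freya ∩ Clara ∩ Arjun: 15:10-16:10.
Freya ∩ Clara ∩ Arjun ∩ Erik: 15:10-15:40.
So the common availability across everyone is 15:10-15:40.

15:10-15:40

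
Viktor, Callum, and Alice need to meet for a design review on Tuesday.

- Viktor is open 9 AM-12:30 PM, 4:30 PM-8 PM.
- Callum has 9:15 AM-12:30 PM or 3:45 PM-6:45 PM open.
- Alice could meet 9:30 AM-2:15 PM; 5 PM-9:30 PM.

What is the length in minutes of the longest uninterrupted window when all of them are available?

Viktor ∩ Callum: 09:15-12:30, 16:30-18:45.
Viktor ∩ Callum ∩ Alice: 09:30-12:30, 17:00-18:45.
So the common availability across everyone is 09:30-12:30, 17:00-18:45.
The longest is 09:30-12:30 at 180 minutes.

180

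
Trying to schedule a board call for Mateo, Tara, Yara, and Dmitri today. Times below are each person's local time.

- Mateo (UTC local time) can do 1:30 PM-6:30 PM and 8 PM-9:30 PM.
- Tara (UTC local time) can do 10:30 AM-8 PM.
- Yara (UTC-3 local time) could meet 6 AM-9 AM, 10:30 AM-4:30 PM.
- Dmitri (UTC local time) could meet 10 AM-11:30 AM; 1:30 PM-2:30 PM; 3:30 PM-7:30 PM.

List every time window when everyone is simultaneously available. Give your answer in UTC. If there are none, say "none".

Mateo in UTC: 13:30-18:30, 20:00-21:30.
Tara in UTC: 10:30-20:00.
Yara in UTC: 09:00-12:00, 13:30-19:30 (add 3h to convert from UTC-3).
Dmitri in UTC: 10:00-11:30, 13:30-14:30, 15:30-19:30.
Mateo ∩ Tara: 13:30-18:30.
Mateo ∩ Tara ∩ Yara: 13:30-18:30.
Mateo ∩ Tara ∩ Yara ∩ Dmitri: 13:30-14:30, 15:30-18:30.

13:30-14:30, 15:30-18:30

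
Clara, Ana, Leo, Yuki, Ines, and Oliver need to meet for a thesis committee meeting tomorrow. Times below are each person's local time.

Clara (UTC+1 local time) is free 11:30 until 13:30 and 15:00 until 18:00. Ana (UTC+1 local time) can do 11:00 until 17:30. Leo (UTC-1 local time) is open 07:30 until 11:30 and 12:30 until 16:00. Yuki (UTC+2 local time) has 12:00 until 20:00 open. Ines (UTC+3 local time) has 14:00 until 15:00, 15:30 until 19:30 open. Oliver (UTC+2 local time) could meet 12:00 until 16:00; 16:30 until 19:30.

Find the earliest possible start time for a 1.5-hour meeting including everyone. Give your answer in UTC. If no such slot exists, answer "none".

Clara in UTC: 10:30-12:30, 14:00-17:00 (subtract 1h to convert from UTC+1).
Ana in UTC: 10:00-16:30 (subtract 1h to convert from UTC+1).
Leo in UTC: 08:30-12:30, 13:30-17:00 (add 1h to convert from UTC-1).
Yuki in UTC: 10:00-18:00 (subtract 2h to convert from UTC+2).
Ines in UTC: 11:00-12:00, 12:30-16:30 (subtract 3h to convert from UTC+3).
Oliver in UTC: 10:00-14:00, 14:30-17:30 (subtract 2h to convert from UTC+2).
Clara ∩ Ana: 10:30-12:30, 14:00-16:30.
Clara ∩ Ana ∩ Leo: 10:30-12:30, 14:00-16:30.
Clara ∩ Ana ∩ Leo ∩ Yuki: 10:30-12:30, 14:00-16:30.
Clara ∩ Ana ∩ Leo ∩ Yuki ∩ Ines: 11:00-12:00, 14:00-16:30.
Clara ∩ Ana ∩ Leo ∩ Yuki ∩ Ines ∩ Oliver: 11:00-12:00, 14:30-16:30.
The first common window of at least 90 minutes is 14:30-16:30, so the earliest start is 14:30.

14:30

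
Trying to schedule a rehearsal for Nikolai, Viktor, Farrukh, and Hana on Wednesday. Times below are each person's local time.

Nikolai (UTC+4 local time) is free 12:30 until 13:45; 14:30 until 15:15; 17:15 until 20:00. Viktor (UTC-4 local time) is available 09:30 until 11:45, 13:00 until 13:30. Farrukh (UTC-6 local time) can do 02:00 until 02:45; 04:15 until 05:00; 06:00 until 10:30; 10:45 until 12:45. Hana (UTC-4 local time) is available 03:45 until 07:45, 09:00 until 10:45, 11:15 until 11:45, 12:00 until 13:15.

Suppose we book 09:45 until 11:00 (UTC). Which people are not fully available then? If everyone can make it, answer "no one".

Nikolai in UTC: 08:30-09:45, 10:30-11:15, 13:15-16:00 (subtract 4h to convert from UTC+4).
Viktor in UTC: 13:30-15:45, 17:00-17:30 (add 4h to convert from UTC-4).
Farrukh in UTC: 08:00-08:45, 10:15-11:00, 12:00-16:30, 16:45-18:45 (add 6h to convert from UTC-6).
Hana in UTC: 07:45-11:45, 13:00-14:45, 15:15-15:45, 16:00-17:15 (add 4h to convert from UTC-4).
Nikolai: not fully free for 09:45-11:00. Viktor: not fully free for 09:45-11:00. Farrukh: not fully free for 09:45-11:00. Hana: free for 09:45-11:00.

Farrukh, Nikolai, Viktor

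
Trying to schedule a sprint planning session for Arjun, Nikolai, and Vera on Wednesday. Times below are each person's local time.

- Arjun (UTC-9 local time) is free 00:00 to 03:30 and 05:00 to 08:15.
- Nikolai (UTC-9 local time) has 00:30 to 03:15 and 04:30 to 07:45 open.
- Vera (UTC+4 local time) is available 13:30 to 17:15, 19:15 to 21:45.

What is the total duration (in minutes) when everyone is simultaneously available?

255

Arjun in UTC: 09:00-12:30, 14:00-17:15 (add 9h to convert from UTC-9).
Nikolai in UTC: 09:30-12:15, 13:30-16:45 (add 9h to convert from UTC-9).
Vera in UTC: 09:30-13:15, 15:15-17:45 (subtract 4h to convert from UTC+4).
Arjun ∩ Nikolai: 09:30-12:15, 14:00-16:45.
Arjun ∩ Nikolai ∩ Vera: 09:30-12:15, 15:15-16:45.
Summing the common windows: 165 + 90 = 255 minutes.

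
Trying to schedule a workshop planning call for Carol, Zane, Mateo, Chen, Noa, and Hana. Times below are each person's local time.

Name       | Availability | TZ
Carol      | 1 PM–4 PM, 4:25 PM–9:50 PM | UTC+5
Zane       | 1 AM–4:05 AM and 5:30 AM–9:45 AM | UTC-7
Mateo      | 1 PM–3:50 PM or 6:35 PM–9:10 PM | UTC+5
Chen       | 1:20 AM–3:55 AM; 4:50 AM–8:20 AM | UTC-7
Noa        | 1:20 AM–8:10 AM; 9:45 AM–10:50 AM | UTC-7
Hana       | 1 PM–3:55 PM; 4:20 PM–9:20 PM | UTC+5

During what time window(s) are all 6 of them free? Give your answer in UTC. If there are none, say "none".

08:20-10:50, 13:35-15:10

Carol in UTC: 08:00-11:00, 11:25-16:50 (subtract 5h to convert from UTC+5).
Zane in UTC: 08:00-11:05, 12:30-16:45 (add 7h to convert from UTC-7).
Mateo in UTC: 08:00-10:50, 13:35-16:10 (subtract 5h to convert from UTC+5).
Chen in UTC: 08:20-10:55, 11:50-15:20 (add 7h to convert from UTC-7).
Noa in UTC: 08:20-15:10, 16:45-17:50 (add 7h to convert from UTC-7).
Hana in UTC: 08:00-10:55, 11:20-16:20 (subtract 5h to convert from UTC+5).
Carol ∩ Zane: 08:00-11:00, 12:30-16:45.
Carol ∩ Zane ∩ Mateo: 08:00-10:50, 13:35-16:10.
Carol ∩ Zane ∩ Mateo ∩ Chen: 08:20-10:50, 13:35-15:20.
Carol ∩ Zane ∩ Mateo ∩ Chen ∩ Noa: 08:20-10:50, 13:35-15:10.
Carol ∩ Zane ∩ Mateo ∩ Chen ∩ Noa ∩ Hana: 08:20-10:50, 13:35-15:10.
So the common availability across everyone is 08:20-10:50, 13:35-15:10.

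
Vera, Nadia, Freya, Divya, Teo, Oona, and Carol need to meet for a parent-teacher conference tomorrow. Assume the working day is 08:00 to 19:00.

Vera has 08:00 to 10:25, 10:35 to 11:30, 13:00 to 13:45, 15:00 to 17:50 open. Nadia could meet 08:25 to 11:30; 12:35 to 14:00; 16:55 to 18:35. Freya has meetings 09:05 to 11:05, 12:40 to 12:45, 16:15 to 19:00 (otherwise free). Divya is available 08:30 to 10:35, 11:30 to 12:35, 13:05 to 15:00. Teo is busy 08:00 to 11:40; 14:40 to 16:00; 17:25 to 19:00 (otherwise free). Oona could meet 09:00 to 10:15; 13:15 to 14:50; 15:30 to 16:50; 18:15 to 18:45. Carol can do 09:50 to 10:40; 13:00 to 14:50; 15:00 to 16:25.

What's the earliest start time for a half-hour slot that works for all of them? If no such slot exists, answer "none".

Vera free: 08:00-10:25, 10:35-11:30, 13:00-13:45, 15:00-17:50.
Nadia free: 08:25-11:30, 12:35-14:00, 16:55-18:35.
Freya free: 08:00-09:05, 11:05-12:40, 12:45-16:15 (invert busy blocks within the working day).
Divya free: 08:30-10:35, 11:30-12:35, 13:05-15:00.
Teo free: 11:40-14:40, 16:00-17:25 (invert busy blocks within the working day).
Oona free: 09:00-10:15, 13:15-14:50, 15:30-16:50, 18:15-18:45.
Carol free: 09:50-10:40, 13:00-14:50, 15:00-16:25.
Vera ∩ Nadia: 08:25-10:25, 10:35-11:30, 13:00-13:45, 16:55-17:50.
Vera ∩ Nadia ∩ Freya: 08:25-09:05, 11:05-11:30, 13:00-13:45.
Vera ∩ Nadia ∩ Freya ∩ Divya: 08:30-09:05, 13:05-13:45.
Vera ∩ Nadia ∩ Freya ∩ Divya ∩ Teo: 13:05-13:45.
Vera ∩ Nadia ∩ Freya ∩ Divya ∩ Teo ∩ Oona: 13:15-13:45.
Vera ∩ Nadia ∩ Freya ∩ Divya ∩ Teo ∩ Oona ∩ Carol: 13:15-13:45.
The first common window of at least 30 minutes is 13:15-13:45, so the earliest start is 13:15.

13:15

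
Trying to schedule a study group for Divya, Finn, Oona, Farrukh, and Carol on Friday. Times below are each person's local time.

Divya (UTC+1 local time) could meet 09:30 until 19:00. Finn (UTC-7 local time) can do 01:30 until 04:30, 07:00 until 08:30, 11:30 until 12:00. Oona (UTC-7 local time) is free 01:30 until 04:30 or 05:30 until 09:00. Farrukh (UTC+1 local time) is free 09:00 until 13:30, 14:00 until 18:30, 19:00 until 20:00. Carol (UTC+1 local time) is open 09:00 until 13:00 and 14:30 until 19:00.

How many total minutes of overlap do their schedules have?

Divya in UTC: 08:30-18:00 (subtract 1h to convert from UTC+1).
Finn in UTC: 08:30-11:30, 14:00-15:30, 18:30-19:00 (add 7h to convert from UTC-7).
Oona in UTC: 08:30-11:30, 12:30-16:00 (add 7h to convert from UTC-7).
Farrukh in UTC: 08:00-12:30, 13:00-17:30, 18:00-19:00 (subtract 1h to convert from UTC+1).
Carol in UTC: 08:00-12:00, 13:30-18:00 (subtract 1h to convert from UTC+1).
Divya ∩ Finn: 08:30-11:30, 14:00-15:30.
Divya ∩ Finn ∩ Oona: 08:30-11:30, 14:00-15:30.
Divya ∩ Finn ∩ Oona ∩ Farrukh: 08:30-11:30, 14:00-15:30.
Divya ∩ Finn ∩ Oona ∩ Farrukh ∩ Carol: 08:30-11:30, 14:00-15:30.
Summing the common windows: 180 + 90 = 270 minutes.

270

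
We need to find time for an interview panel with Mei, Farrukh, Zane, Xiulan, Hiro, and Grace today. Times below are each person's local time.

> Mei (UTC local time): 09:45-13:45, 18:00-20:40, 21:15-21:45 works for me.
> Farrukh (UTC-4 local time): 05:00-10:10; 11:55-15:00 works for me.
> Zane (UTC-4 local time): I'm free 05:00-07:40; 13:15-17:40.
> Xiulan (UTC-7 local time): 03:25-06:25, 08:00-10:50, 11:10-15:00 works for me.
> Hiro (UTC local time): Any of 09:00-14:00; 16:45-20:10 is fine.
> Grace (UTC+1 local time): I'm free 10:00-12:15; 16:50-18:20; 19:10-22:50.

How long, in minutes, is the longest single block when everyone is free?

50

Mei in UTC: 09:45-13:45, 18:00-20:40, 21:15-21:45.
Farrukh in UTC: 09:00-14:10, 15:55-19:00 (add 4h to convert from UTC-4).
Zane in UTC: 09:00-11:40, 17:15-21:40 (add 4h to convert from UTC-4).
Xiulan in UTC: 10:25-13:25, 15:00-17:50, 18:10-22:00 (add 7h to convert from UTC-7).
Hiro in UTC: 09:00-14:00, 16:45-20:10.
Grace in UTC: 09:00-11:15, 15:50-17:20, 18:10-21:50 (subtract 1h to convert from UTC+1).
Mei ∩ Farrukh: 09:45-13:45, 18:00-19:00.
Mei ∩ Farrukh ∩ Zane: 09:45-11:40, 18:00-19:00.
Mei ∩ Farrukh ∩ Zane ∩ Xiulan: 10:25-11:40, 18:10-19:00.
Mei ∩ Farrukh ∩ Zane ∩ Xiulan ∩ Hiro: 10:25-11:40, 18:10-19:00.
Mei ∩ Farrukh ∩ Zane ∩ Xiulan ∩ Hiro ∩ Grace: 10:25-11:15, 18:10-19:00.
The longest is 10:25-11:15 at 50 minutes.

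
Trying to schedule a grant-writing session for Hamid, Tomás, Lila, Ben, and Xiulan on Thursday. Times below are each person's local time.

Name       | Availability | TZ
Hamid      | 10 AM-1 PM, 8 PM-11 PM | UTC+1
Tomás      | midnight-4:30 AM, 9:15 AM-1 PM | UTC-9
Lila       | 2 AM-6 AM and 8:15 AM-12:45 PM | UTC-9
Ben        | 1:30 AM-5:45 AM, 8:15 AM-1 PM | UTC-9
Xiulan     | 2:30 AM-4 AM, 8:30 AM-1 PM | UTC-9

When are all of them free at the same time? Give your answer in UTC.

11:30-12:00, 19:00-21:45

Hamid in UTC: 09:00-12:00, 19:00-22:00 (subtract 1h to convert from UTC+1).
Tomás in UTC: 09:00-13:30, 18:15-22:00 (add 9h to convert from UTC-9).
Lila in UTC: 11:00-15:00, 17:15-21:45 (add 9h to convert from UTC-9).
Ben in UTC: 10:30-14:45, 17:15-22:00 (add 9h to convert from UTC-9).
Xiulan in UTC: 11:30-13:00, 17:30-22:00 (add 9h to convert from UTC-9).
Hamid ∩ Tomás: 09:00-12:00, 19:00-22:00.
Hamid ∩ Tomás ∩ Lila: 11:00-12:00, 19:00-21:45.
Hamid ∩ Tomás ∩ Lila ∩ Ben: 11:00-12:00, 19:00-21:45.
Hamid ∩ Tomás ∩ Lila ∩ Ben ∩ Xiulan: 11:30-12:00, 19:00-21:45.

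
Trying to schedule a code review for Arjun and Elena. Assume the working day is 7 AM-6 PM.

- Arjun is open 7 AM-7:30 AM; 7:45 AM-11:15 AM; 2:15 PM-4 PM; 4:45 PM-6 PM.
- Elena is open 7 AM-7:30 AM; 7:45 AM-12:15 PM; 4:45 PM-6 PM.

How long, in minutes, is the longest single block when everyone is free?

Arjun ∩ Elena: 07:00-07:30, 07:45-11:15, 16:45-18:00.
So the common availability across everyone is 07:00-07:30, 07:45-11:15, 16:45-18:00.
The longest is 07:45-11:15 at 210 minutes.

210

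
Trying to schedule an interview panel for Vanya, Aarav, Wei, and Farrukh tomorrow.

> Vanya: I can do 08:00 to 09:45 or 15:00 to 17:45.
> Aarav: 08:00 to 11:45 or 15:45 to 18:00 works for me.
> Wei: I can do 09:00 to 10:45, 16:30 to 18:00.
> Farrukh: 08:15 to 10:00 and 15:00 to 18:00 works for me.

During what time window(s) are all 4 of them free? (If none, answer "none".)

Vanya ∩ Aarav: 08:00-09:45, 15:45-17:45.
Vanya ∩ Aarav ∩ Wei: 09:00-09:45, 16:30-17:45.
Vanya ∩ Aarav ∩ Wei ∩ Farrukh: 09:00-09:45, 16:30-17:45.

09:00-09:45, 16:30-17:45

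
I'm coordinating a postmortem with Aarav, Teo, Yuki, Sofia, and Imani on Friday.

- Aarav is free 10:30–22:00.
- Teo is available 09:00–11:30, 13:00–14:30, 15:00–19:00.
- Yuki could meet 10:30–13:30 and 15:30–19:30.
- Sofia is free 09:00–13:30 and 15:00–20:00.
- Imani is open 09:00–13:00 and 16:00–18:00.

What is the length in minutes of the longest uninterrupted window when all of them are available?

120

Aarav ∩ Teo: 10:30-11:30, 13:00-14:30, 15:00-19:00.
Aarav ∩ Teo ∩ Yuki: 10:30-11:30, 13:00-13:30, 15:30-19:00.
Aarav ∩ Teo ∩ Yuki ∩ Sofia: 10:30-11:30, 13:00-13:30, 15:30-19:00.
Aarav ∩ Teo ∩ Yuki ∩ Sofia ∩ Imani: 10:30-11:30, 16:00-18:00.
The longest is 16:00-18:00 at 120 minutes.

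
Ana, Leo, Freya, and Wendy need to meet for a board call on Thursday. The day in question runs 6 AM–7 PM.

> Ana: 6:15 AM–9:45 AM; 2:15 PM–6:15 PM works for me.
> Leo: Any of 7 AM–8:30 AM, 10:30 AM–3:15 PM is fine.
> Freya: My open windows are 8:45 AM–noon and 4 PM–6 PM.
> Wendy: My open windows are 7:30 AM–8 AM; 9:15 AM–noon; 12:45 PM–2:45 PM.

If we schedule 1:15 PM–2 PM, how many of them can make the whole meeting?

Leo and Wendy can make the full 13:15-14:00 slot — that's 2.

2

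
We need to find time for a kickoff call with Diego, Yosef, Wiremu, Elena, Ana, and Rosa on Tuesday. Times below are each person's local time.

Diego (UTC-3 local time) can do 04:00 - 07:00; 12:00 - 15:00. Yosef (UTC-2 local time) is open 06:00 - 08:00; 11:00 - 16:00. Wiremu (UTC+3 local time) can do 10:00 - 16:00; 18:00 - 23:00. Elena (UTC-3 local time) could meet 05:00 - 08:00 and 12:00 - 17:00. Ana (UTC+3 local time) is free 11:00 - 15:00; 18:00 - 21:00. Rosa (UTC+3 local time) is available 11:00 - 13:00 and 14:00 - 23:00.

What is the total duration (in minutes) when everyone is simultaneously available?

300

Diego in UTC: 07:00-10:00, 15:00-18:00 (add 3h to convert from UTC-3).
Yosef in UTC: 08:00-10:00, 13:00-18:00 (add 2h to convert from UTC-2).
Wiremu in UTC: 07:00-13:00, 15:00-20:00 (subtract 3h to convert from UTC+3).
Elena in UTC: 08:00-11:00, 15:00-20:00 (add 3h to convert from UTC-3).
Ana in UTC: 08:00-12:00, 15:00-18:00 (subtract 3h to convert from UTC+3).
Rosa in UTC: 08:00-10:00, 11:00-20:00 (subtract 3h to convert from UTC+3).
Diego ∩ Yosef: 08:00-10:00, 15:00-18:00.
Diego ∩ Yosef ∩ Wiremu: 08:00-10:00, 15:00-18:00.
Diego ∩ Yosef ∩ Wiremu ∩ Elena: 08:00-10:00, 15:00-18:00.
Diego ∩ Yosef ∩ Wiremu ∩ Elena ∩ Ana: 08:00-10:00, 15:00-18:00.
Diego ∩ Yosef ∩ Wiremu ∩ Elena ∩ Ana ∩ Rosa: 08:00-10:00, 15:00-18:00.
Those are the intersection windows.
Summing the common windows: 120 + 180 = 300 minutes.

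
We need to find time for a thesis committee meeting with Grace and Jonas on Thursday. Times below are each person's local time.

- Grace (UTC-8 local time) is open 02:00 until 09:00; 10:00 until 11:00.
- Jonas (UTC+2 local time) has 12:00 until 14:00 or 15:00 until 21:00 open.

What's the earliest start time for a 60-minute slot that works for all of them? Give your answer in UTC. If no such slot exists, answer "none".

10:00

Grace in UTC: 10:00-17:00, 18:00-19:00 (add 8h to convert from UTC-8).
Jonas in UTC: 10:00-12:00, 13:00-19:00 (subtract 2h to convert from UTC+2).
Grace ∩ Jonas: 10:00-12:00, 13:00-17:00, 18:00-19:00.
So the common availability across everyone is 10:00-12:00, 13:00-17:00, 18:00-19:00.
The first common window of at least 60 minutes is 10:00-12:00, so the earliest start is 10:00.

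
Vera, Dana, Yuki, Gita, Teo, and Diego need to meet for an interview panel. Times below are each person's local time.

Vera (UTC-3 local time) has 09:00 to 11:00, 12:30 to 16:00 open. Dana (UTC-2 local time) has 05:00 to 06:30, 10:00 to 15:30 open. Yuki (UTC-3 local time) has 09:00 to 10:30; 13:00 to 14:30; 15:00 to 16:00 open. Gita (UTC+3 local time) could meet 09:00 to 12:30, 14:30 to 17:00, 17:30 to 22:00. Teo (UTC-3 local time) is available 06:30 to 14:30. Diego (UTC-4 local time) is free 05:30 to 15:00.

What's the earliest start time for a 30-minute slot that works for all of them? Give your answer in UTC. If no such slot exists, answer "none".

Vera in UTC: 12:00-14:00, 15:30-19:00 (add 3h to convert from UTC-3).
Dana in UTC: 07:00-08:30, 12:00-17:30 (add 2h to convert from UTC-2).
Yuki in UTC: 12:00-13:30, 16:00-17:30, 18:00-19:00 (add 3h to convert from UTC-3).
Gita in UTC: 06:00-09:30, 11:30-14:00, 14:30-19:00 (subtract 3h to convert from UTC+3).
Teo in UTC: 09:30-17:30 (add 3h to convert from UTC-3).
Diego in UTC: 09:30-19:00 (add 4h to convert from UTC-4).
Vera ∩ Dana: 12:00-14:00, 15:30-17:30.
Vera ∩ Dana ∩ Yuki: 12:00-13:30, 16:00-17:30.
Vera ∩ Dana ∩ Yuki ∩ Gita: 12:00-13:30, 16:00-17:30.
Vera ∩ Dana ∩ Yuki ∩ Gita ∩ Teo: 12:00-13:30, 16:00-17:30.
Vera ∩ Dana ∩ Yuki ∩ Gita ∩ Teo ∩ Diego: 12:00-13:30, 16:00-17:30.
The first common window of at least 30 minutes is 12:00-13:30, so the earliest start is 12:00.

12:00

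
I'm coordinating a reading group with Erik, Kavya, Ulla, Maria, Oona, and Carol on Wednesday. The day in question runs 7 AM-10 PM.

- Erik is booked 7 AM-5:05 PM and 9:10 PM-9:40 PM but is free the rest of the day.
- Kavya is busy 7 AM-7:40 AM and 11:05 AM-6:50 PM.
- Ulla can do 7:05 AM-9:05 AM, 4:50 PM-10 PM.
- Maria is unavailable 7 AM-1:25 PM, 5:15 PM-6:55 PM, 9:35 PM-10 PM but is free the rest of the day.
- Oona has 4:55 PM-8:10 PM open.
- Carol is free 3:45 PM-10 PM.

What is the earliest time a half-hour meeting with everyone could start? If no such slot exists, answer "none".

18:55

Erik free: 17:05-21:10, 21:40-22:00 (invert busy blocks within the working day).
Kavya free: 07:40-11:05, 18:50-22:00 (invert busy blocks within the working day).
Ulla free: 07:05-09:05, 16:50-22:00.
Maria free: 13:25-17:15, 18:55-21:35 (invert busy blocks within the working day).
Oona free: 16:55-20:10.
Carol free: 15:45-22:00.
Erik ∩ Kavya: 18:50-21:10, 21:40-22:00.
Erik ∩ Kavya ∩ Ulla: 18:50-21:10, 21:40-22:00.
Erik ∩ Kavya ∩ Ulla ∩ Maria: 18:55-21:10.
Erik ∩ Kavya ∩ Ulla ∩ Maria ∩ Oona: 18:55-20:10.
Erik ∩ Kavya ∩ Ulla ∩ Maria ∩ Oona ∩ Carol: 18:55-20:10.
The first common window of at least 30 minutes is 18:55-20:10, so the earliest start is 18:55.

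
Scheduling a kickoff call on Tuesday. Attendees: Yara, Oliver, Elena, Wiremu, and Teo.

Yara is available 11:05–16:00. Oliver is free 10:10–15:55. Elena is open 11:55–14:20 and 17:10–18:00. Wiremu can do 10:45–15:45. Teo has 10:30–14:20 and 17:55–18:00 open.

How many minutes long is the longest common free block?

Yara ∩ Oliver: 11:05-15:55.
Yara ∩ Oliver ∩ Elena: 11:55-14:20.
Yara ∩ Oliver ∩ Elena ∩ Wiremu: 11:55-14:20.
Yara ∩ Oliver ∩ Elena ∩ Wiremu ∩ Teo: 11:55-14:20.
The longest is 11:55-14:20 at 145 minutes.

145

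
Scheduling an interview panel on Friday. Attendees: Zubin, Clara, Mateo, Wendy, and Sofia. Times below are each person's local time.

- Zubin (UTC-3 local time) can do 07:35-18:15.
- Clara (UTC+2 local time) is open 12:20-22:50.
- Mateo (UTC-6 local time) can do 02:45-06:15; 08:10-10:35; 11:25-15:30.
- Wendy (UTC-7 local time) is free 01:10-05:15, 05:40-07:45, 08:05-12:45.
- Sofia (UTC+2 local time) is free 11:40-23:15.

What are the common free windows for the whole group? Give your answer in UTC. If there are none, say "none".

10:35-12:15, 14:10-14:45, 15:05-16:35, 17:25-19:45

Zubin in UTC: 10:35-21:15 (add 3h to convert from UTC-3).
Clara in UTC: 10:20-20:50 (subtract 2h to convert from UTC+2).
Mateo in UTC: 08:45-12:15, 14:10-16:35, 17:25-21:30 (add 6h to convert from UTC-6).
Wendy in UTC: 08:10-12:15, 12:40-14:45, 15:05-19:45 (add 7h to convert from UTC-7).
Sofia in UTC: 09:40-21:15 (subtract 2h to convert from UTC+2).
Zubin ∩ Clara: 10:35-20:50.
Zubin ∩ Clara ∩ Mateo: 10:35-12:15, 14:10-16:35, 17:25-20:50.
Zubin ∩ Clara ∩ Mateo ∩ Wendy: 10:35-12:15, 14:10-14:45, 15:05-16:35, 17:25-19:45.
Zubin ∩ Clara ∩ Mateo ∩ Wendy ∩ Sofia: 10:35-12:15, 14:10-14:45, 15:05-16:35, 17:25-19:45.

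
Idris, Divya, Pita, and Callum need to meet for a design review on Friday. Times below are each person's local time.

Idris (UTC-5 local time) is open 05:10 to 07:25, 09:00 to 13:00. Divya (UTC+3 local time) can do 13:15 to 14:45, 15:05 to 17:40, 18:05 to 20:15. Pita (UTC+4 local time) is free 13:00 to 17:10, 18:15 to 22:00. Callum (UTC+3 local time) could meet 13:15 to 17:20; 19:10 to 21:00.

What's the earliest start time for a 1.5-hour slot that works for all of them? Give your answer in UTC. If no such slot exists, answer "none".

Idris in UTC: 10:10-12:25, 14:00-18:00 (add 5h to convert from UTC-5).
Divya in UTC: 10:15-11:45, 12:05-14:40, 15:05-17:15 (subtract 3h to convert from UTC+3).
Pita in UTC: 09:00-13:10, 14:15-18:00 (subtract 4h to convert from UTC+4).
Callum in UTC: 10:15-14:20, 16:10-18:00 (subtract 3h to convert from UTC+3).
Idris ∩ Divya: 10:15-11:45, 12:05-12:25, 14:00-14:40, 15:05-17:15.
Idris ∩ Divya ∩ Pita: 10:15-11:45, 12:05-12:25, 14:15-14:40, 15:05-17:15.
Idris ∩ Divya ∩ Pita ∩ Callum: 10:15-11:45, 12:05-12:25, 14:15-14:20, 16:10-17:15.
Those are the intersection windows.
The first common window of at least 90 minutes is 10:15-11:45, so the earliest start is 10:15.

10:15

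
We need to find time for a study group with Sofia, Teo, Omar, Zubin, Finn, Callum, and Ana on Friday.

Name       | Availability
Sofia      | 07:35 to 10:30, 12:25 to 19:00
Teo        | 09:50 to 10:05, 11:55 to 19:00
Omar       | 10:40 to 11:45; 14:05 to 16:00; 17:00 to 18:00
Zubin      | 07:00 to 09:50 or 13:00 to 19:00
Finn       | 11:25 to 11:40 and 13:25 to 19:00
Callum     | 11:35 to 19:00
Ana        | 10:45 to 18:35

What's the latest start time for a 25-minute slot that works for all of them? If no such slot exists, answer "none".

17:35

Sofia ∩ Teo: 09:50-10:05, 12:25-19:00.
Sofia ∩ Teo ∩ Omar: 14:05-16:00, 17:00-18:00.
Sofia ∩ Teo ∩ Omar ∩ Zubin: 14:05-16:00, 17:00-18:00.
Sofia ∩ Teo ∩ Omar ∩ Zubin ∩ Finn: 14:05-16:00, 17:00-18:00.
Sofia ∩ Teo ∩ Omar ∩ Zubin ∩ Finn ∩ Callum: 14:05-16:00, 17:00-18:00.
Sofia ∩ Teo ∩ Omar ∩ Zubin ∩ Finn ∩ Callum ∩ Ana: 14:05-16:00, 17:00-18:00.
The last common window of at least 25 minutes is 17:00-18:00; a 25-minute meeting can start as late as 17:35 and still end by 18:00.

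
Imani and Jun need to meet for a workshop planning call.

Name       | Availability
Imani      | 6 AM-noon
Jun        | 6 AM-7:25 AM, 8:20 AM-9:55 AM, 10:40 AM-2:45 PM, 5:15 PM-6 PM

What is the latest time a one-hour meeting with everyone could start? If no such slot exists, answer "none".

Imani ∩ Jun: 06:00-07:25, 08:20-09:55, 10:40-12:00.
So the common availability across everyone is 06:00-07:25, 08:20-09:55, 10:40-12:00.
The last common window of at least 60 minutes is 10:40-12:00; a 60-minute meeting can start as late as 11:00 and still end by 12:00.

11:00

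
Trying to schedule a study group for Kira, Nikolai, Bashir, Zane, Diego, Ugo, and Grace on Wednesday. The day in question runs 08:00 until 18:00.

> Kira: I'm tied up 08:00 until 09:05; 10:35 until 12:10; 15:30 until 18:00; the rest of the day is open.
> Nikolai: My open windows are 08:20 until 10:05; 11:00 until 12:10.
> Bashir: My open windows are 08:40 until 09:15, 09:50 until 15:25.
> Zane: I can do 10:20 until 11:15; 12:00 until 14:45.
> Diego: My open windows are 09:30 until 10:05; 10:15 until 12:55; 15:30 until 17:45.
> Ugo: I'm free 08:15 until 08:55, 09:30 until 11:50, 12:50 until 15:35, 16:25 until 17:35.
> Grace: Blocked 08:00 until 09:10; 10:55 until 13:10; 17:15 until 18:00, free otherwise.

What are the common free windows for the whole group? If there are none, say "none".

none

Kira free: 09:05-10:35, 12:10-15:30 (invert busy blocks within the working day).
Nikolai free: 08:20-10:05, 11:00-12:10.
Bashir free: 08:40-09:15, 09:50-15:25.
Zane free: 10:20-11:15, 12:00-14:45.
Diego free: 09:30-10:05, 10:15-12:55, 15:30-17:45.
Ugo free: 08:15-08:55, 09:30-11:50, 12:50-15:35, 16:25-17:35.
Grace free: 09:10-10:55, 13:10-17:15 (invert busy blocks within the working day).
Kira ∩ Nikolai: 09:05-10:05.
Kira ∩ Nikolai ∩ Bashir: 09:05-09:15, 09:50-10:05.
Kira ∩ Nikolai ∩ Bashir ∩ Zane: ∅.
Kira ∩ Nikolai ∩ Bashir ∩ Zane ∩ Diego: ∅.
Kira ∩ Nikolai ∩ Bashir ∩ Zane ∩ Diego ∩ Ugo: ∅.
Kira ∩ Nikolai ∩ Bashir ∩ Zane ∩ Diego ∩ Ugo ∩ Grace: ∅.
There is no time when everyone is free.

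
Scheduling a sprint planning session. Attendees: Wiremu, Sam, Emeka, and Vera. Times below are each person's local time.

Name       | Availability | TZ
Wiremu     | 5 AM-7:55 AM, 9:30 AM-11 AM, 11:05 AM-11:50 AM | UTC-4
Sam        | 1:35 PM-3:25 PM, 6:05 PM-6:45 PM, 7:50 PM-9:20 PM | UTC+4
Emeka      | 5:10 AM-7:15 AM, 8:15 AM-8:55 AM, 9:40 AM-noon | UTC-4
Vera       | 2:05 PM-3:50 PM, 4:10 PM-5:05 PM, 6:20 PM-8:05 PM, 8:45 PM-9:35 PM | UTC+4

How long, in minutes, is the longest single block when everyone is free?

Wiremu in UTC: 09:00-11:55, 13:30-15:00, 15:05-15:50 (add 4h to convert from UTC-4).
Sam in UTC: 09:35-11:25, 14:05-14:45, 15:50-17:20 (subtract 4h to convert from UTC+4).
Emeka in UTC: 09:10-11:15, 12:15-12:55, 13:40-16:00 (add 4h to convert from UTC-4).
Vera in UTC: 10:05-11:50, 12:10-13:05, 14:20-16:05, 16:45-17:35 (subtract 4h to convert from UTC+4).
Wiremu ∩ Sam: 09:35-11:25, 14:05-14:45.
Wiremu ∩ Sam ∩ Emeka: 09:35-11:15, 14:05-14:45.
Wiremu ∩ Sam ∩ Emeka ∩ Vera: 10:05-11:15, 14:20-14:45.
The longest is 10:05-11:15 at 70 minutes.

70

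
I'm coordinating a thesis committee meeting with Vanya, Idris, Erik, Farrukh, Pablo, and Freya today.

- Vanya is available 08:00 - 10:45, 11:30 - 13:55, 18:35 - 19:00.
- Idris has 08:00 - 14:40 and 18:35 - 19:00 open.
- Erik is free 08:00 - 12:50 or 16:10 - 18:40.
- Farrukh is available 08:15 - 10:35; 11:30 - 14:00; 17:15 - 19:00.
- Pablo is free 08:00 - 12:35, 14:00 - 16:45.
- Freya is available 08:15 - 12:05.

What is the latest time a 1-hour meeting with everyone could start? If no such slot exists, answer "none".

Vanya ∩ Idris: 08:00-10:45, 11:30-13:55, 18:35-19:00.
Vanya ∩ Idris ∩ Erik: 08:00-10:45, 11:30-12:50, 18:35-18:40.
Vanya ∩ Idris ∩ Erik ∩ Farrukh: 08:15-10:35, 11:30-12:50, 18:35-18:40.
Vanya ∩ Idris ∩ Erik ∩ Farrukh ∩ Pablo: 08:15-10:35, 11:30-12:35.
Vanya ∩ Idris ∩ Erik ∩ Farrukh ∩ Pablo ∩ Freya: 08:15-10:35, 11:30-12:05.
The last common window of at least 60 minutes is 08:15-10:35; a 60-minute meeting can start as late as 09:35 and still end by 10:35.

09:35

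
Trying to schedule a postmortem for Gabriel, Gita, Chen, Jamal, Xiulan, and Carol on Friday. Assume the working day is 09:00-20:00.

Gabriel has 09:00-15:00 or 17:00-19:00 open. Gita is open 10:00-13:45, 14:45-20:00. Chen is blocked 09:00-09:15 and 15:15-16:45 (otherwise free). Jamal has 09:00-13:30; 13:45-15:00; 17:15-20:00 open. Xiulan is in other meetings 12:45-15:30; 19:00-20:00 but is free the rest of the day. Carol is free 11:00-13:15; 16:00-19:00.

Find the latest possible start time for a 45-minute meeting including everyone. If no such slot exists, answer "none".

18:15

Gabriel free: 09:00-15:00, 17:00-19:00.
Gita free: 10:00-13:45, 14:45-20:00.
Chen free: 09:15-15:15, 16:45-20:00 (invert busy blocks within the working day).
Jamal free: 09:00-13:30, 13:45-15:00, 17:15-20:00.
Xiulan free: 09:00-12:45, 15:30-19:00 (invert busy blocks within the working day).
Carol free: 11:00-13:15, 16:00-19:00.
Gabriel ∩ Gita: 10:00-13:45, 14:45-15:00, 17:00-19:00.
Gabriel ∩ Gita ∩ Chen: 10:00-13:45, 14:45-15:00, 17:00-19:00.
Gabriel ∩ Gita ∩ Chen ∩ Jamal: 10:00-13:30, 14:45-15:00, 17:15-19:00.
Gabriel ∩ Gita ∩ Chen ∩ Jamal ∩ Xiulan: 10:00-12:45, 17:15-19:00.
Gabriel ∩ Gita ∩ Chen ∩ Jamal ∩ Xiulan ∩ Carol: 11:00-12:45, 17:15-19:00.
The last common window of at least 45 minutes is 17:15-19:00; a 45-minute meeting can start as late as 18:15 and still end by 19:00.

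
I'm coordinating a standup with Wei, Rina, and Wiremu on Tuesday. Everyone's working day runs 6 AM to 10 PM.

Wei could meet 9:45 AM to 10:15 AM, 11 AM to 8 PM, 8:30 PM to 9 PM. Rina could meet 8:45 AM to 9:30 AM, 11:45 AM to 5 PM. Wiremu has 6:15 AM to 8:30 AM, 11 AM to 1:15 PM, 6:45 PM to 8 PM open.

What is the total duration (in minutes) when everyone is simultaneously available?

Wei ∩ Rina: 11:45-17:00.
Wei ∩ Rina ∩ Wiremu: 11:45-13:15.
Those are the intersection windows.
That's a single block of 90 minutes.

90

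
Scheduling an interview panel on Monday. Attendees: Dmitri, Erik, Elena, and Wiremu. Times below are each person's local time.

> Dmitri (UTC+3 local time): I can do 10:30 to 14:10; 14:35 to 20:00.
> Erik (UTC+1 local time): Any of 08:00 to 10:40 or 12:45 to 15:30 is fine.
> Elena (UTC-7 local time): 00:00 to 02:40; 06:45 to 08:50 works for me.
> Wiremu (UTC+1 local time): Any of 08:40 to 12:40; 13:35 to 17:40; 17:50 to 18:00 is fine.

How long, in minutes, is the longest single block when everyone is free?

Dmitri in UTC: 07:30-11:10, 11:35-17:00 (subtract 3h to convert from UTC+3).
Erik in UTC: 07:00-09:40, 11:45-14:30 (subtract 1h to convert from UTC+1).
Elena in UTC: 07:00-09:40, 13:45-15:50 (add 7h to convert from UTC-7).
Wiremu in UTC: 07:40-11:40, 12:35-16:40, 16:50-17:00 (subtract 1h to convert from UTC+1).
Dmitri ∩ Erik: 07:30-09:40, 11:45-14:30.
Dmitri ∩ Erik ∩ Elena: 07:30-09:40, 13:45-14:30.
Dmitri ∩ Erik ∩ Elena ∩ Wiremu: 07:40-09:40, 13:45-14:30.
So the common availability across everyone is 07:40-09:40, 13:45-14:30.
The longest is 07:40-09:40 at 120 minutes.

120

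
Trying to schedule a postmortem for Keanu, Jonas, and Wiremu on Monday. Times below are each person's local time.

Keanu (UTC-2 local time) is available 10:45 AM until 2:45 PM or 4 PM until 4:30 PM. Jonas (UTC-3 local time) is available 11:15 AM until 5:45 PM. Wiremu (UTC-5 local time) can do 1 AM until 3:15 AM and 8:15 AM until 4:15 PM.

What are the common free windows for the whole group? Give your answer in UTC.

14:15-16:45, 18:00-18:30

Keanu in UTC: 12:45-16:45, 18:00-18:30 (add 2h to convert from UTC-2).
Jonas in UTC: 14:15-20:45 (add 3h to convert from UTC-3).
Wiremu in UTC: 06:00-08:15, 13:15-21:15 (add 5h to convert from UTC-5).
Keanu ∩ Jonas: 14:15-16:45, 18:00-18:30.
Keanu ∩ Jonas ∩ Wiremu: 14:15-16:45, 18:00-18:30.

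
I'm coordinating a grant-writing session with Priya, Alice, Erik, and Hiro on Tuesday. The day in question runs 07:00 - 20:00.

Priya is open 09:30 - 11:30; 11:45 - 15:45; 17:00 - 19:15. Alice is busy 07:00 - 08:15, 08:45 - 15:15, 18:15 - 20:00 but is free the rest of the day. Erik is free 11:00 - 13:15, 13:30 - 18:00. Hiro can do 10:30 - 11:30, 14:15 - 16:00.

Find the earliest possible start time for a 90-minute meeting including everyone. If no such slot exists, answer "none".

none

Priya free: 09:30-11:30, 11:45-15:45, 17:00-19:15.
Alice free: 08:15-08:45, 15:15-18:15 (invert busy blocks within the working day).
Erik free: 11:00-13:15, 13:30-18:00.
Hiro free: 10:30-11:30, 14:15-16:00.
Priya ∩ Alice: 15:15-15:45, 17:00-18:15.
Priya ∩ Alice ∩ Erik: 15:15-15:45, 17:00-18:00.
Priya ∩ Alice ∩ Erik ∩ Hiro: 15:15-15:45.
No common window is at least 90 minutes long.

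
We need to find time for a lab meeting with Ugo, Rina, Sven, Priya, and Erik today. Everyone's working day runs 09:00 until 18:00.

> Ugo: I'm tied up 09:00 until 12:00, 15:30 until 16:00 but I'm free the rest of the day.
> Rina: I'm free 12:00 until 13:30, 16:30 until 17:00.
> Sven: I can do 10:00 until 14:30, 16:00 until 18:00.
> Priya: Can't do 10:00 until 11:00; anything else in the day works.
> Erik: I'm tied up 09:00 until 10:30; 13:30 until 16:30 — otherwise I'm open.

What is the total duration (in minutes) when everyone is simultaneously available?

120

Ugo free: 12:00-15:30, 16:00-18:00 (invert busy blocks within the working day).
Rina free: 12:00-13:30, 16:30-17:00.
Sven free: 10:00-14:30, 16:00-18:00.
Priya free: 09:00-10:00, 11:00-18:00 (invert busy blocks within the working day).
Erik free: 10:30-13:30, 16:30-18:00 (invert busy blocks within the working day).
Ugo ∩ Rina: 12:00-13:30, 16:30-17:00.
Ugo ∩ Rina ∩ Sven: 12:00-13:30, 16:30-17:00.
Ugo ∩ Rina ∩ Sven ∩ Priya: 12:00-13:30, 16:30-17:00.
Ugo ∩ Rina ∩ Sven ∩ Priya ∩ Erik: 12:00-13:30, 16:30-17:00.
Summing the common windows: 90 + 30 = 120 minutes.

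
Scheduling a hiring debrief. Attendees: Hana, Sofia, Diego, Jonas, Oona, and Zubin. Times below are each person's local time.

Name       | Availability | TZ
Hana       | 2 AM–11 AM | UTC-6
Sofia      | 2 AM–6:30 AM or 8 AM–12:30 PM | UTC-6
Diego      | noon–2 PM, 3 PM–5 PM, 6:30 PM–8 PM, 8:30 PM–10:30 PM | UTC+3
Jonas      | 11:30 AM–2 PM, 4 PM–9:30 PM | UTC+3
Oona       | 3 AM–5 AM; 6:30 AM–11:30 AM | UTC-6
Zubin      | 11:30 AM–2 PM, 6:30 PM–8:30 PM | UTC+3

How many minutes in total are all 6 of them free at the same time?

Hana in UTC: 08:00-17:00 (add 6h to convert from UTC-6).
Sofia in UTC: 08:00-12:30, 14:00-18:30 (add 6h to convert from UTC-6).
Diego in UTC: 09:00-11:00, 12:00-14:00, 15:30-17:00, 17:30-19:30 (subtract 3h to convert from UTC+3).
Jonas in UTC: 08:30-11:00, 13:00-18:30 (subtract 3h to convert from UTC+3).
Oona in UTC: 09:00-11:00, 12:30-17:30 (add 6h to convert from UTC-6).
Zubin in UTC: 08:30-11:00, 15:30-17:30 (subtract 3h to convert from UTC+3).
Hana ∩ Sofia: 08:00-12:30, 14:00-17:00.
Hana ∩ Sofia ∩ Diego: 09:00-11:00, 12:00-12:30, 15:30-17:00.
Hana ∩ Sofia ∩ Diego ∩ Jonas: 09:00-11:00, 15:30-17:00.
Hana ∩ Sofia ∩ Diego ∩ Jonas ∩ Oona: 09:00-11:00, 15:30-17:00.
Hana ∩ Sofia ∩ Diego ∩ Jonas ∩ Oona ∩ Zubin: 09:00-11:00, 15:30-17:00.
Those are the intersection windows.
Summing the common windows: 120 + 90 = 210 minutes.

210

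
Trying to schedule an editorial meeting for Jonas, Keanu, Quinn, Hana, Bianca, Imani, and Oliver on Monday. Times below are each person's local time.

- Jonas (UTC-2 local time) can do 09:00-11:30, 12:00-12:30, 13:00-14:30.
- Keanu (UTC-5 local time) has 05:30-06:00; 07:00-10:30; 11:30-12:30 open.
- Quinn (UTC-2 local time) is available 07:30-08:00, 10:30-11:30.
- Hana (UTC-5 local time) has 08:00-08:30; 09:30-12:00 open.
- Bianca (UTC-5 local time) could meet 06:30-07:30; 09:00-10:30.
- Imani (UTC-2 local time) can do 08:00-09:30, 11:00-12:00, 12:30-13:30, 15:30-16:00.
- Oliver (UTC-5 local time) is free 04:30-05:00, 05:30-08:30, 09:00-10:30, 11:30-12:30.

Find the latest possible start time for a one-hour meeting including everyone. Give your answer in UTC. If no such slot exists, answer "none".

none

Jonas in UTC: 11:00-13:30, 14:00-14:30, 15:00-16:30 (add 2h to convert from UTC-2).
Keanu in UTC: 10:30-11:00, 12:00-15:30, 16:30-17:30 (add 5h to convert from UTC-5).
Quinn in UTC: 09:30-10:00, 12:30-13:30 (add 2h to convert from UTC-2).
Hana in UTC: 13:00-13:30, 14:30-17:00 (add 5h to convert from UTC-5).
Bianca in UTC: 11:30-12:30, 14:00-15:30 (add 5h to convert from UTC-5).
Imani in UTC: 10:00-11:30, 13:00-14:00, 14:30-15:30, 17:30-18:00 (add 2h to convert from UTC-2).
Oliver in UTC: 09:30-10:00, 10:30-13:30, 14:00-15:30, 16:30-17:30 (add 5h to convert from UTC-5).
Jonas ∩ Keanu: 12:00-13:30, 14:00-14:30, 15:00-15:30.
Jonas ∩ Keanu ∩ Quinn: 12:30-13:30.
Jonas ∩ Keanu ∩ Quinn ∩ Hana: 13:00-13:30.
Jonas ∩ Keanu ∩ Quinn ∩ Hana ∩ Bianca: ∅.
Jonas ∩ Keanu ∩ Quinn ∩ Hana ∩ Bianca ∩ Imani: ∅.
Jonas ∩ Keanu ∩ Quinn ∩ Hana ∩ Bianca ∩ Imani ∩ Oliver: ∅.
There is no time when everyone is free.
No common window is at least 60 minutes long.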